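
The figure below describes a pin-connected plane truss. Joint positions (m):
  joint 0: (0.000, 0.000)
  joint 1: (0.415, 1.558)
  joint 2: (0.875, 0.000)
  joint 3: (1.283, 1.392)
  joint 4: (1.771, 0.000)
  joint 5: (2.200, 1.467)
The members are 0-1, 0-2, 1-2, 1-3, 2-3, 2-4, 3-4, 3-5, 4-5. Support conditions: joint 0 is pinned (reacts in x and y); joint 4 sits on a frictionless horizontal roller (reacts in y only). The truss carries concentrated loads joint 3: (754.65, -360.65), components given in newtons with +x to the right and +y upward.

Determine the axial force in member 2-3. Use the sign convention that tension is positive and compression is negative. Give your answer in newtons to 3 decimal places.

N=6 nodes, M=9 members, R=3 reactions → 2N=12, M+R=12
member 0 (0-1): L=1.6123, (cx,cy)=(0.2574,0.9663)
member 1 (0-2): L=0.8750, (cx,cy)=(1.0000,0.0000)
member 2 (1-2): L=1.6245, (cx,cy)=(0.2832,-0.9591)
member 3 (1-3): L=0.8837, (cx,cy)=(0.9822,-0.1878)
member 4 (2-3): L=1.4506, (cx,cy)=(0.2813,0.9596)
member 5 (2-4): L=0.8960, (cx,cy)=(1.0000,0.0000)
member 6 (3-4): L=1.4751, (cx,cy)=(0.3308,-0.9437)
member 7 (3-5): L=0.9201, (cx,cy)=(0.9967,0.0815)
member 8 (4-5): L=1.5284, (cx,cy)=(0.2807,0.9598)
solve A·x = −loads:
  F[0-1] = +510.9919 N (tension)
  F[0-2] = +623.1246 N (tension)
  F[1-2] = -573.4542 N (compression)
  F[1-3] = +299.2347 N (tension)
  F[2-3] = +573.1210 N (tension)
  F[2-4] = +299.5398 N (tension)
  F[3-4] = -905.4094 N (compression)
  F[3-5] = -0.0000 N (compression)
  F[4-5] = +0.0000 N (tension)
  Rx@0 = -754.6500 N
  Ry@0 = -493.7750 N
  Ry@4 = +854.4250 N

573.121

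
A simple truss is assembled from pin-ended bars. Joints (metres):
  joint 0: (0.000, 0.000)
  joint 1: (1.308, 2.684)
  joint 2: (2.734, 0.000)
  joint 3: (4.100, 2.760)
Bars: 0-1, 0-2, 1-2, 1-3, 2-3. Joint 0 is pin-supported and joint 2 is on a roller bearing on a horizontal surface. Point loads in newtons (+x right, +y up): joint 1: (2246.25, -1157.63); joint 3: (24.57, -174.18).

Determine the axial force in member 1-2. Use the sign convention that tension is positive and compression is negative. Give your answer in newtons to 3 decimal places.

-3247.402

N=4 nodes, M=5 members, R=3 reactions → 2N=8, M+R=8
member 0 (0-1): L=2.9858, (cx,cy)=(0.4381,0.8989)
member 1 (0-2): L=2.7340, (cx,cy)=(1.0000,0.0000)
member 2 (1-2): L=3.0393, (cx,cy)=(0.4692,-0.8831)
member 3 (1-3): L=2.7930, (cx,cy)=(0.9996,0.0272)
member 4 (2-3): L=3.0795, (cx,cy)=(0.4436,0.8962)
solve A·x = −loads:
  F[0-1] = +1905.8128 N (tension)
  F[0-2] = +1435.9206 N (tension)
  F[1-2] = -3247.4023 N (compression)
  F[1-3] = +112.3309 N (tension)
  F[2-3] = -197.7561 N (compression)
  Rx@0 = -2270.8200 N
  Ry@0 = -1713.2033 N
  Ry@2 = +3045.0133 N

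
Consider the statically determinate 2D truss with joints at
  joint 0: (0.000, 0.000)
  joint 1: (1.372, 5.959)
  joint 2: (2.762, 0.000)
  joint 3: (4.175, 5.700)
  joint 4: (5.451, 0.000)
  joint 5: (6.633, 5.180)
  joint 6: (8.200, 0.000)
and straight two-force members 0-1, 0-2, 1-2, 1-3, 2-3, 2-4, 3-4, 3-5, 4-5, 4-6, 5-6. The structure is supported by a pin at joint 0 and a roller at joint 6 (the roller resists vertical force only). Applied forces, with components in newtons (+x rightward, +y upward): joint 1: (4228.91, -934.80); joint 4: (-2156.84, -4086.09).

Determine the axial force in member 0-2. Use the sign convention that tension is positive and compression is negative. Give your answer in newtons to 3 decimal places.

1859.109

N=7 nodes, M=11 members, R=3 reactions → 2N=14, M+R=14
member 0 (0-1): L=6.1149, (cx,cy)=(0.2244,0.9745)
member 1 (0-2): L=2.7620, (cx,cy)=(1.0000,0.0000)
member 2 (1-2): L=6.1190, (cx,cy)=(0.2272,-0.9739)
member 3 (1-3): L=2.8149, (cx,cy)=(0.9958,-0.0920)
member 4 (2-3): L=5.8725, (cx,cy)=(0.2406,0.9706)
member 5 (2-4): L=2.6890, (cx,cy)=(1.0000,0.0000)
member 6 (3-4): L=5.8411, (cx,cy)=(0.2185,-0.9758)
member 7 (3-5): L=2.5124, (cx,cy)=(0.9783,-0.2070)
member 8 (4-5): L=5.3131, (cx,cy)=(0.2225,0.9749)
member 9 (4-6): L=2.7490, (cx,cy)=(1.0000,0.0000)
member 10 (5-6): L=5.4118, (cx,cy)=(0.2896,-0.9572)
solve A·x = −loads:
  F[0-1] = +949.1506 N (tension)
  F[0-2] = +1859.1093 N (tension)
  F[1-2] = -1562.3100 N (compression)
  F[1-3] = -3676.6468 N (compression)
  F[2-3] = +1567.5178 N (tension)
  F[2-4] = +1127.0476 N (tension)
  F[3-4] = -1253.2164 N (compression)
  F[3-5] = -3076.7408 N (compression)
  F[4-5] = +5445.5012 N (tension)
  F[4-6] = +1798.6743 N (tension)
  F[5-6] = -6211.9446 N (compression)
  Rx@0 = -2072.0700 N
  Ry@0 = -924.9511 N
  Ry@6 = +5945.8411 N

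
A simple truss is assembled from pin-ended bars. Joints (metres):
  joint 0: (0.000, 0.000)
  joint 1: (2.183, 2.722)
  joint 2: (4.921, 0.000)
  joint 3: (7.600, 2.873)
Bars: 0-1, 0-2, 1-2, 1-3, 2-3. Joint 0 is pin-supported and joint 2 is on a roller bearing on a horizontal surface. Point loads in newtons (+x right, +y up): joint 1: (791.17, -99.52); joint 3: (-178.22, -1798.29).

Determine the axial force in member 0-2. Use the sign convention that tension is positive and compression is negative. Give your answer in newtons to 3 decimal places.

-395.303

N=4 nodes, M=5 members, R=3 reactions → 2N=8, M+R=8
member 0 (0-1): L=3.4892, (cx,cy)=(0.6256,0.7801)
member 1 (0-2): L=4.9210, (cx,cy)=(1.0000,0.0000)
member 2 (1-2): L=3.8608, (cx,cy)=(0.7092,-0.7050)
member 3 (1-3): L=5.4191, (cx,cy)=(0.9996,0.0279)
member 4 (2-3): L=3.9283, (cx,cy)=(0.6820,0.7314)
solve A·x = −loads:
  F[0-1] = +1611.5583 N (tension)
  F[0-2] = -395.3026 N (compression)
  F[1-2] = -1863.5027 N (compression)
  F[1-3] = +1539.2313 N (tension)
  F[2-3] = -2517.4450 N (compression)
  Rx@0 = -612.9500 N
  Ry@0 = -1257.1981 N
  Ry@2 = +3155.0081 N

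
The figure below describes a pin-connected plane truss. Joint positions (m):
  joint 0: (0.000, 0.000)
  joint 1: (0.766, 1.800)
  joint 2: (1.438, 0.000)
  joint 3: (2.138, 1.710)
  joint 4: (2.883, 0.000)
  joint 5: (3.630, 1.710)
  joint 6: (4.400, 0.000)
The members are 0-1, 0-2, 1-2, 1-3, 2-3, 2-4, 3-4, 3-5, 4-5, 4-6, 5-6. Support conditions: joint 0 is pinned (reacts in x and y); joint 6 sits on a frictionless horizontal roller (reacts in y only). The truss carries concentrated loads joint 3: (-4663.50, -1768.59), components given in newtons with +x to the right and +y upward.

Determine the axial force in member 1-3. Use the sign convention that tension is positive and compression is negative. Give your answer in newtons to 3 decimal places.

-2233.648

N=7 nodes, M=11 members, R=3 reactions → 2N=14, M+R=14
member 0 (0-1): L=1.9562, (cx,cy)=(0.3916,0.9201)
member 1 (0-2): L=1.4380, (cx,cy)=(1.0000,0.0000)
member 2 (1-2): L=1.9213, (cx,cy)=(0.3498,-0.9368)
member 3 (1-3): L=1.3749, (cx,cy)=(0.9979,-0.0655)
member 4 (2-3): L=1.8477, (cx,cy)=(0.3788,0.9255)
member 5 (2-4): L=1.4450, (cx,cy)=(1.0000,0.0000)
member 6 (3-4): L=1.8652, (cx,cy)=(0.3994,-0.9168)
member 7 (3-5): L=1.4920, (cx,cy)=(1.0000,0.0000)
member 8 (4-5): L=1.8660, (cx,cy)=(0.4003,0.9164)
member 9 (4-6): L=1.5170, (cx,cy)=(1.0000,0.0000)
member 10 (5-6): L=1.8754, (cx,cy)=(0.4106,-0.9118)
solve A·x = −loads:
  F[0-1] = -2957.8125 N (compression)
  F[0-2] = -3505.2988 N (compression)
  F[1-2] = +3061.1683 N (tension)
  F[1-3] = -2233.6479 N (compression)
  F[2-3] = -3098.8129 N (compression)
  F[2-4] = -1260.6771 N (compression)
  F[3-4] = +1039.5521 N (tension)
  F[3-5] = +845.4673 N (tension)
  F[4-5] = -1039.9978 N (compression)
  F[4-6] = -429.1429 N (compression)
  F[5-6] = +1045.1953 N (tension)
  Rx@0 = +4663.5000 N
  Ry@0 = +2721.6217 N
  Ry@6 = -953.0317 N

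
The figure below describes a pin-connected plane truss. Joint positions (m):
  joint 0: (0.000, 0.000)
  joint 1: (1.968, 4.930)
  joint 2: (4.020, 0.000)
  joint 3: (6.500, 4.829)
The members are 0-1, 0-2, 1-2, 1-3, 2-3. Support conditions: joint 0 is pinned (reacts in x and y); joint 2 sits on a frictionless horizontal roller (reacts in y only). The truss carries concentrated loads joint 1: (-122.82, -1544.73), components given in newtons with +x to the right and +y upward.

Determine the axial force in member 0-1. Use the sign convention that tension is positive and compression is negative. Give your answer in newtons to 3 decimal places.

-1011.187

N=4 nodes, M=5 members, R=3 reactions → 2N=8, M+R=8
member 0 (0-1): L=5.3083, (cx,cy)=(0.3707,0.9287)
member 1 (0-2): L=4.0200, (cx,cy)=(1.0000,0.0000)
member 2 (1-2): L=5.3400, (cx,cy)=(0.3843,-0.9232)
member 3 (1-3): L=4.5331, (cx,cy)=(0.9998,-0.0223)
member 4 (2-3): L=5.4286, (cx,cy)=(0.4568,0.8895)
solve A·x = −loads:
  F[0-1] = -1011.1875 N (compression)
  F[0-2] = +252.0686 N (tension)
  F[1-2] = -655.9681 N (compression)
  F[1-3] = -0.0000 N (compression)
  F[2-3] = +0.0000 N (tension)
  Rx@0 = +122.8200 N
  Ry@0 = +939.1265 N
  Ry@2 = +605.6035 N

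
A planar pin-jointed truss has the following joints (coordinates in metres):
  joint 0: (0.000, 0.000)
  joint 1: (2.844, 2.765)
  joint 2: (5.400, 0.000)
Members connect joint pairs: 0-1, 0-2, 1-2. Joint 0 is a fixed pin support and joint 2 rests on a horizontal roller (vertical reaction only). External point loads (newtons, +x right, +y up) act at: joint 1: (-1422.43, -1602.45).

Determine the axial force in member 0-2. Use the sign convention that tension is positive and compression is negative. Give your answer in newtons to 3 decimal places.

N=3 nodes, M=3 members, R=3 reactions → 2N=6, M+R=6
member 0 (0-1): L=3.9666, (cx,cy)=(0.7170,0.6971)
member 1 (0-2): L=5.4000, (cx,cy)=(1.0000,0.0000)
member 2 (1-2): L=3.7654, (cx,cy)=(0.6788,-0.7343)
solve A·x = −loads:
  F[0-1] = -2132.9450 N (compression)
  F[0-2] = +106.8807 N (tension)
  F[1-2] = -157.4532 N (compression)
  Rx@0 = +1422.4300 N
  Ry@0 = +1486.8298 N
  Ry@2 = +115.6202 N

106.881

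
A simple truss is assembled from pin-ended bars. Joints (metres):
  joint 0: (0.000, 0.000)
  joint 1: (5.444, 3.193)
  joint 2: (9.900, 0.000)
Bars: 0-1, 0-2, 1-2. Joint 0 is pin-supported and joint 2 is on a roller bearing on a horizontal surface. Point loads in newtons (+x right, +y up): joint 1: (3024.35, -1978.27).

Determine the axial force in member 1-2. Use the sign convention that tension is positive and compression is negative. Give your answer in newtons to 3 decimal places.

-3542.335

N=3 nodes, M=3 members, R=3 reactions → 2N=6, M+R=6
member 0 (0-1): L=6.3113, (cx,cy)=(0.8626,0.5059)
member 1 (0-2): L=9.9000, (cx,cy)=(1.0000,0.0000)
member 2 (1-2): L=5.4819, (cx,cy)=(0.8129,-0.5825)
solve A·x = −loads:
  F[0-1] = +168.0268 N (tension)
  F[0-2] = +2879.4132 N (tension)
  F[1-2] = -3542.3349 N (compression)
  Rx@0 = -3024.3500 N
  Ry@0 = -85.0079 N
  Ry@2 = +2063.2779 N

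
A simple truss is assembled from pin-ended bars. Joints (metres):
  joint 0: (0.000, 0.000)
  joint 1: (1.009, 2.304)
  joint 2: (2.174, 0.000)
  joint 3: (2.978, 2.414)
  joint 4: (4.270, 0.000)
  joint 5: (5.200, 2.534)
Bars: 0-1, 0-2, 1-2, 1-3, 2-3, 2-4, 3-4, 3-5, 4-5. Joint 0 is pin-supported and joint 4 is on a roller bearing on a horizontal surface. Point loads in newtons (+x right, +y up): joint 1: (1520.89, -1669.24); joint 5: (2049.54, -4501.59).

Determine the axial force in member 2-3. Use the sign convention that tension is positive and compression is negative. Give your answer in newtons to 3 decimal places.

3540.662

N=6 nodes, M=9 members, R=3 reactions → 2N=12, M+R=12
member 0 (0-1): L=2.5153, (cx,cy)=(0.4012,0.9160)
member 1 (0-2): L=2.1740, (cx,cy)=(1.0000,0.0000)
member 2 (1-2): L=2.5818, (cx,cy)=(0.4512,-0.8924)
member 3 (1-3): L=1.9721, (cx,cy)=(0.9984,0.0558)
member 4 (2-3): L=2.5444, (cx,cy)=(0.3160,0.9488)
member 5 (2-4): L=2.0960, (cx,cy)=(1.0000,0.0000)
member 6 (3-4): L=2.7380, (cx,cy)=(0.4719,-0.8817)
member 7 (3-5): L=2.2252, (cx,cy)=(0.9985,0.0539)
member 8 (4-5): L=2.6993, (cx,cy)=(0.3445,0.9388)
solve A·x = −loads:
  F[0-1] = +1902.3400 N (tension)
  F[0-2] = +2807.3015 N (tension)
  F[1-2] = -3764.2652 N (compression)
  F[1-3] = +942.2822 N (tension)
  F[2-3] = +3540.6623 N (tension)
  F[2-4] = -10.0959 N (compression)
  F[3-4] = -3638.4051 N (compression)
  F[3-5] = +3782.0181 N (tension)
  F[4-5] = -5012.4415 N (compression)
  Rx@0 = -3570.4300 N
  Ry@0 = -1742.5649 N
  Ry@4 = +7913.3949 N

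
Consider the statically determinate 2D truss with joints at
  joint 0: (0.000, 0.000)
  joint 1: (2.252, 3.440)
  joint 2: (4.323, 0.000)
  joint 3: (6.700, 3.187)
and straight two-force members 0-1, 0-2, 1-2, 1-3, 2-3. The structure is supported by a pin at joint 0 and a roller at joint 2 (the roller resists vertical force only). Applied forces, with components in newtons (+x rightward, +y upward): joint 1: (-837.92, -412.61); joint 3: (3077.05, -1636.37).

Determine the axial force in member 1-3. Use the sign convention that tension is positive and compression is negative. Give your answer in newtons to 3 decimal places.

4129.293

N=4 nodes, M=5 members, R=3 reactions → 2N=8, M+R=8
member 0 (0-1): L=4.1116, (cx,cy)=(0.5477,0.8367)
member 1 (0-2): L=4.3230, (cx,cy)=(1.0000,0.0000)
member 2 (1-2): L=4.0153, (cx,cy)=(0.5158,-0.8567)
member 3 (1-3): L=4.4552, (cx,cy)=(0.9984,-0.0568)
member 4 (2-3): L=3.9758, (cx,cy)=(0.5979,0.8016)
solve A·x = −loads:
  F[0-1] = +2753.5430 N (tension)
  F[0-2] = +730.9564 N (tension)
  F[1-2] = -3444.3871 N (compression)
  F[1-3] = +4129.2929 N (tension)
  F[2-3] = -1748.8554 N (compression)
  Rx@0 = -2239.1300 N
  Ry@0 = -2303.7820 N
  Ry@2 = +4352.7620 N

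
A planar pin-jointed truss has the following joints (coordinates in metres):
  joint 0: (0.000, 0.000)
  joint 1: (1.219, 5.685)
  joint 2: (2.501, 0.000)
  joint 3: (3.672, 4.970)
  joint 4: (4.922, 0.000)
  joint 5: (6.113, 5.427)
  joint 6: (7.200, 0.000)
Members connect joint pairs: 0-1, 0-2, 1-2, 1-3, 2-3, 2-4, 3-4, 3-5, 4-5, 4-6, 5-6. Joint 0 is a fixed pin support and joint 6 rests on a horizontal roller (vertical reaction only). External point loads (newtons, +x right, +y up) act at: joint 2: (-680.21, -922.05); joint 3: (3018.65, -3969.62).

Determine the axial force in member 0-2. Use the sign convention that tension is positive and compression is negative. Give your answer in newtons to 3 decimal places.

N=7 nodes, M=11 members, R=3 reactions → 2N=14, M+R=14
member 0 (0-1): L=5.8142, (cx,cy)=(0.2097,0.9778)
member 1 (0-2): L=2.5010, (cx,cy)=(1.0000,0.0000)
member 2 (1-2): L=5.8278, (cx,cy)=(0.2200,-0.9755)
member 3 (1-3): L=2.5551, (cx,cy)=(0.9600,-0.2798)
member 4 (2-3): L=5.1061, (cx,cy)=(0.2293,0.9733)
member 5 (2-4): L=2.4210, (cx,cy)=(1.0000,0.0000)
member 6 (3-4): L=5.1248, (cx,cy)=(0.2439,-0.9698)
member 7 (3-5): L=2.4834, (cx,cy)=(0.9829,0.1840)
member 8 (4-5): L=5.5562, (cx,cy)=(0.2144,0.9768)
member 9 (4-6): L=2.2780, (cx,cy)=(1.0000,0.0000)
member 10 (5-6): L=5.5348, (cx,cy)=(0.1964,-0.9805)
solve A·x = −loads:
  F[0-1] = -473.7006 N (compression)
  F[0-2] = +2437.7553 N (tension)
  F[1-2] = +539.9711 N (tension)
  F[1-3] = -227.1751 N (compression)
  F[2-3] = +406.1303 N (tension)
  F[2-4] = +3143.6095 N (tension)
  F[3-4] = -4940.6460 N (compression)
  F[3-5] = -1972.2036 N (compression)
  F[4-5] = +4905.4499 N (tension)
  F[4-6] = +887.0051 N (tension)
  F[5-6] = -4516.4553 N (compression)
  Rx@0 = -2338.4400 N
  Ry@0 = +463.1725 N
  Ry@6 = +4428.4975 N

2437.755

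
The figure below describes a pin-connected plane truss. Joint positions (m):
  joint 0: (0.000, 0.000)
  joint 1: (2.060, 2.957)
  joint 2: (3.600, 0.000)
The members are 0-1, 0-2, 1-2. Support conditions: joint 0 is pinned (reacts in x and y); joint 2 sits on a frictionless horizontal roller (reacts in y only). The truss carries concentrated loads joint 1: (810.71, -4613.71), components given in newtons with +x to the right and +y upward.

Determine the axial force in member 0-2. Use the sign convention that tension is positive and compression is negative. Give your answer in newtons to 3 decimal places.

1721.746

N=3 nodes, M=3 members, R=3 reactions → 2N=6, M+R=6
member 0 (0-1): L=3.6038, (cx,cy)=(0.5716,0.8205)
member 1 (0-2): L=3.6000, (cx,cy)=(1.0000,0.0000)
member 2 (1-2): L=3.3340, (cx,cy)=(0.4619,-0.8869)
solve A·x = −loads:
  F[0-1] = -1593.7866 N (compression)
  F[0-2] = +1721.7458 N (tension)
  F[1-2] = -3727.4500 N (compression)
  Rx@0 = -810.7100 N
  Ry@0 = +1307.7344 N
  Ry@2 = +3305.9756 N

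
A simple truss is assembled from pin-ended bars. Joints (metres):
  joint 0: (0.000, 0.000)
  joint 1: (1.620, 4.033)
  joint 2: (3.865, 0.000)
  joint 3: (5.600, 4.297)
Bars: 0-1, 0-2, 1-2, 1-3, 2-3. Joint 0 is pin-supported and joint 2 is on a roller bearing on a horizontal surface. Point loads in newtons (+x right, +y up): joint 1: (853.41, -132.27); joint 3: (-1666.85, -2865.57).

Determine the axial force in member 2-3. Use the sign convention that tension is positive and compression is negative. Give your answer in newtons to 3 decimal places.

-3052.869

N=4 nodes, M=5 members, R=3 reactions → 2N=8, M+R=8
member 0 (0-1): L=4.3462, (cx,cy)=(0.3727,0.9279)
member 1 (0-2): L=3.8650, (cx,cy)=(1.0000,0.0000)
member 2 (1-2): L=4.6157, (cx,cy)=(0.4864,-0.8737)
member 3 (1-3): L=3.9887, (cx,cy)=(0.9978,0.0662)
member 4 (2-3): L=4.6341, (cx,cy)=(0.3744,0.9273)
solve A·x = −loads:
  F[0-1] = +266.0457 N (tension)
  F[0-2] = -912.6056 N (compression)
  F[1-2] = -473.6962 N (compression)
  F[1-3] = -524.9999 N (compression)
  F[2-3] = -3052.8686 N (compression)
  Rx@0 = +813.4400 N
  Ry@0 = -246.8734 N
  Ry@2 = +3244.7134 N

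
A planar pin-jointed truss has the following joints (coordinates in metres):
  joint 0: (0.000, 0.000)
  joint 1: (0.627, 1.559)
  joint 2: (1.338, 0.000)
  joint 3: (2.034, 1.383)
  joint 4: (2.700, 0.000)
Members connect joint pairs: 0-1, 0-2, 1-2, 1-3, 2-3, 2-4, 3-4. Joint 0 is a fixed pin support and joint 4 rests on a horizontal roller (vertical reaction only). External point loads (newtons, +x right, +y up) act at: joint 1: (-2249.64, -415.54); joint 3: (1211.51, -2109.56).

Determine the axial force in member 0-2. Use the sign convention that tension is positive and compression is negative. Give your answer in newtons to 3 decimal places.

-427.701

N=5 nodes, M=7 members, R=3 reactions → 2N=10, M+R=10
member 0 (0-1): L=1.6804, (cx,cy)=(0.3731,0.9278)
member 1 (0-2): L=1.3380, (cx,cy)=(1.0000,0.0000)
member 2 (1-2): L=1.7135, (cx,cy)=(0.4149,-0.9098)
member 3 (1-3): L=1.4180, (cx,cy)=(0.9923,-0.1241)
member 4 (2-3): L=1.5483, (cx,cy)=(0.4495,0.8933)
member 5 (2-4): L=1.3620, (cx,cy)=(1.0000,0.0000)
member 6 (3-4): L=1.5350, (cx,cy)=(0.4339,-0.9010)
solve A·x = −loads:
  F[0-1] = -1635.9496 N (compression)
  F[0-2] = -427.7011 N (compression)
  F[1-2] = +1045.7711 N (tension)
  F[1-3] = +1214.6657 N (tension)
  F[2-3] = -1065.1872 N (compression)
  F[2-4] = +485.0787 N (tension)
  F[3-4] = -1118.0164 N (compression)
  Rx@0 = +1038.1300 N
  Ry@0 = +1517.7970 N
  Ry@4 = +1007.3030 N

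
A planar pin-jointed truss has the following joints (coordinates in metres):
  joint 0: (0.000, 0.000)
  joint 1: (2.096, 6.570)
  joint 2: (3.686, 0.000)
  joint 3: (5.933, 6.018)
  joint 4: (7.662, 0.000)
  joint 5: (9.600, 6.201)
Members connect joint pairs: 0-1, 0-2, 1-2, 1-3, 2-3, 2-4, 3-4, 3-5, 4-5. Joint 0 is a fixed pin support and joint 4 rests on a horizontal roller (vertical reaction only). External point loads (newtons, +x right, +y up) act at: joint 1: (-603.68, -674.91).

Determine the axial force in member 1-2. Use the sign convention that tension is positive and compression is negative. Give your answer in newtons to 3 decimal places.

311.723

N=6 nodes, M=9 members, R=3 reactions → 2N=12, M+R=12
member 0 (0-1): L=6.8962, (cx,cy)=(0.3039,0.9527)
member 1 (0-2): L=3.6860, (cx,cy)=(1.0000,0.0000)
member 2 (1-2): L=6.7597, (cx,cy)=(0.2352,-0.9719)
member 3 (1-3): L=3.8765, (cx,cy)=(0.9898,-0.1424)
member 4 (2-3): L=6.4238, (cx,cy)=(0.3498,0.9368)
member 5 (2-4): L=3.9760, (cx,cy)=(1.0000,0.0000)
member 6 (3-4): L=6.2615, (cx,cy)=(0.2761,-0.9611)
member 7 (3-5): L=3.6716, (cx,cy)=(0.9988,0.0498)
member 8 (4-5): L=6.4968, (cx,cy)=(0.2983,0.9545)
solve A·x = −loads:
  F[0-1] = -1057.9752 N (compression)
  F[0-2] = -282.1256 N (compression)
  F[1-2] = +311.7231 N (tension)
  F[1-3] = +210.9521 N (tension)
  F[2-3] = -323.4074 N (compression)
  F[2-4] = -95.6770 N (compression)
  F[3-4] = +346.4874 N (tension)
  F[3-5] = +0.0000 N (tension)
  F[4-5] = -0.0000 N (compression)
  Rx@0 = +603.6800 N
  Ry@0 = +1007.9257 N
  Ry@4 = -333.0157 N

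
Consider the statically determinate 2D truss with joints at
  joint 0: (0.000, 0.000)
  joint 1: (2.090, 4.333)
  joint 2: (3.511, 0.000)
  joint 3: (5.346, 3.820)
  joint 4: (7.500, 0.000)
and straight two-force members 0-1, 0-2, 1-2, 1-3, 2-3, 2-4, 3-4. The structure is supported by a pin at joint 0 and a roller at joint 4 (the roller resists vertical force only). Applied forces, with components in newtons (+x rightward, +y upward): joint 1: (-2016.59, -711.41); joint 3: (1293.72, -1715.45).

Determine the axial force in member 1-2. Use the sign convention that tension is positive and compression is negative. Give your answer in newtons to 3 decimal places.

N=5 nodes, M=7 members, R=3 reactions → 2N=10, M+R=10
member 0 (0-1): L=4.8107, (cx,cy)=(0.4344,0.9007)
member 1 (0-2): L=3.5110, (cx,cy)=(1.0000,0.0000)
member 2 (1-2): L=4.5601, (cx,cy)=(0.3116,-0.9502)
member 3 (1-3): L=3.2962, (cx,cy)=(0.9878,-0.1556)
member 4 (2-3): L=4.2379, (cx,cy)=(0.4330,0.9014)
member 5 (2-4): L=3.9890, (cx,cy)=(1.0000,0.0000)
member 6 (3-4): L=4.3854, (cx,cy)=(0.4912,-0.8711)
solve A·x = −loads:
  F[0-1] = -1678.6518 N (compression)
  F[0-2] = +6.4148 N (tension)
  F[1-2] = +663.3217 N (tension)
  F[1-3] = +1093.9317 N (tension)
  F[2-3] = -699.2424 N (compression)
  F[2-4] = +515.8900 N (tension)
  F[3-4] = -1050.3281 N (compression)
  Rx@0 = +722.8700 N
  Ry@0 = +1511.9575 N
  Ry@4 = +914.9025 N

663.322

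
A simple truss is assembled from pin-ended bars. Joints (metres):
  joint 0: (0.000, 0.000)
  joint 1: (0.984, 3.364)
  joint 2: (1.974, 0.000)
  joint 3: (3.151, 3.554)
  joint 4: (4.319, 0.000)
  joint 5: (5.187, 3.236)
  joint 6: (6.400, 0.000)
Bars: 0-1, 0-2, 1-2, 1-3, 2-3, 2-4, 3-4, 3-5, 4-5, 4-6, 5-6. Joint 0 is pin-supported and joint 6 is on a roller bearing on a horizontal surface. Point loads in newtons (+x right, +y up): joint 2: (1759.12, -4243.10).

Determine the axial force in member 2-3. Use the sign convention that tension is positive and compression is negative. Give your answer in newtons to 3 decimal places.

1533.670

N=7 nodes, M=11 members, R=3 reactions → 2N=14, M+R=14
member 0 (0-1): L=3.5050, (cx,cy)=(0.2807,0.9598)
member 1 (0-2): L=1.9740, (cx,cy)=(1.0000,0.0000)
member 2 (1-2): L=3.5067, (cx,cy)=(0.2823,-0.9593)
member 3 (1-3): L=2.1753, (cx,cy)=(0.9962,0.0873)
member 4 (2-3): L=3.7438, (cx,cy)=(0.3144,0.9493)
member 5 (2-4): L=2.3450, (cx,cy)=(1.0000,0.0000)
member 6 (3-4): L=3.7410, (cx,cy)=(0.3122,-0.9500)
member 7 (3-5): L=2.0607, (cx,cy)=(0.9880,-0.1543)
member 8 (4-5): L=3.3504, (cx,cy)=(0.2591,0.9659)
member 9 (4-6): L=2.0810, (cx,cy)=(1.0000,0.0000)
member 10 (5-6): L=3.4559, (cx,cy)=(0.3510,-0.9364)
solve A·x = −loads:
  F[0-1] = -3057.3271 N (compression)
  F[0-2] = +2617.4491 N (tension)
  F[1-2] = +2905.3838 N (tension)
  F[1-3] = -1685.0188 N (compression)
  F[2-3] = +1533.6704 N (tension)
  F[2-4] = +1196.4174 N (tension)
  F[3-4] = -1244.7914 N (compression)
  F[3-5] = -817.5679 N (compression)
  F[4-5] = +1224.3691 N (tension)
  F[4-6] = +490.5720 N (tension)
  F[5-6] = -1397.6545 N (compression)
  Rx@0 = -1759.1200 N
  Ry@0 = +2934.3688 N
  Ry@6 = +1308.7312 N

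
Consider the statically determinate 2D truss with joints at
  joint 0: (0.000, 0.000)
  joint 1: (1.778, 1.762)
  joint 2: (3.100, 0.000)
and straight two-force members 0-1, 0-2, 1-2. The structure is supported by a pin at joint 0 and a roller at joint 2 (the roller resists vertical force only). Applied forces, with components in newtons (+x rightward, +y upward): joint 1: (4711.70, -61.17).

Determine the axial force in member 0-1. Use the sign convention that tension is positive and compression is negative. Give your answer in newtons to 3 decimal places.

N=3 nodes, M=3 members, R=3 reactions → 2N=6, M+R=6
member 0 (0-1): L=2.5032, (cx,cy)=(0.7103,0.7039)
member 1 (0-2): L=3.1000, (cx,cy)=(1.0000,0.0000)
member 2 (1-2): L=2.2028, (cx,cy)=(0.6001,-0.7999)
solve A·x = −loads:
  F[0-1] = +3767.5377 N (tension)
  F[0-2] = +2035.6350 N (tension)
  F[1-2] = -3391.9038 N (compression)
  Rx@0 = -4711.7000 N
  Ry@0 = -2651.9834 N
  Ry@2 = +2713.1534 N

3767.538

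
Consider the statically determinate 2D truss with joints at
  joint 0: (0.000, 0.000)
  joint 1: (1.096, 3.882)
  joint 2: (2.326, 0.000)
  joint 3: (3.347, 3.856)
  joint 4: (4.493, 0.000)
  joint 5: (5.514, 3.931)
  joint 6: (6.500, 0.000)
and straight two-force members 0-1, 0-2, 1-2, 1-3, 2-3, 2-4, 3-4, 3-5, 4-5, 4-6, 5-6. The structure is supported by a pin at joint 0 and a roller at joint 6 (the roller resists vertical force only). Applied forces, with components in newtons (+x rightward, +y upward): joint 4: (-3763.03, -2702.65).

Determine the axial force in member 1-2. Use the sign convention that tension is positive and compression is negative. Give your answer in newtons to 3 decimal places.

N=7 nodes, M=11 members, R=3 reactions → 2N=14, M+R=14
member 0 (0-1): L=4.0338, (cx,cy)=(0.2717,0.9624)
member 1 (0-2): L=2.3260, (cx,cy)=(1.0000,0.0000)
member 2 (1-2): L=4.0722, (cx,cy)=(0.3020,-0.9533)
member 3 (1-3): L=2.2512, (cx,cy)=(0.9999,-0.0115)
member 4 (2-3): L=3.9889, (cx,cy)=(0.2560,0.9667)
member 5 (2-4): L=2.1670, (cx,cy)=(1.0000,0.0000)
member 6 (3-4): L=4.0227, (cx,cy)=(0.2849,-0.9586)
member 7 (3-5): L=2.1683, (cx,cy)=(0.9994,0.0346)
member 8 (4-5): L=4.0614, (cx,cy)=(0.2514,0.9679)
member 9 (4-6): L=2.0070, (cx,cy)=(1.0000,0.0000)
member 10 (5-6): L=4.0528, (cx,cy)=(0.2433,-0.9700)
solve A·x = −loads:
  F[0-1] = -867.1162 N (compression)
  F[0-2] = -3527.4281 N (compression)
  F[1-2] = +881.4624 N (tension)
  F[1-3] = -501.8793 N (compression)
  F[2-3] = -869.2490 N (compression)
  F[2-4] = -3038.6899 N (compression)
  F[3-4] = +835.8193 N (tension)
  F[3-5] = -963.0278 N (compression)
  F[4-5] = +1964.5550 N (tension)
  F[4-6] = +468.5832 N (tension)
  F[5-6] = -1926.0251 N (compression)
  Rx@0 = +3763.0300 N
  Ry@0 = +834.4952 N
  Ry@6 = +1868.1548 N

881.462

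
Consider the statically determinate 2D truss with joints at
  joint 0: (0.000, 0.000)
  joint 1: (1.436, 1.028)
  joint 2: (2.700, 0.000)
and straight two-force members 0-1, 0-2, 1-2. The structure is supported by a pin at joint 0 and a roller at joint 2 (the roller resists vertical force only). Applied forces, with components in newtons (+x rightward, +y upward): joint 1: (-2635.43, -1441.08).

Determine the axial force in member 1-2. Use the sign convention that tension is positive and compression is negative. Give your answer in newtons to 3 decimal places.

375.576

N=3 nodes, M=3 members, R=3 reactions → 2N=6, M+R=6
member 0 (0-1): L=1.7660, (cx,cy)=(0.8131,0.5821)
member 1 (0-2): L=2.7000, (cx,cy)=(1.0000,0.0000)
member 2 (1-2): L=1.6293, (cx,cy)=(0.7758,-0.6310)
solve A·x = −loads:
  F[0-1] = -2882.7852 N (compression)
  F[0-2] = -291.3772 N (compression)
  F[1-2] = +375.5763 N (tension)
  Rx@0 = +2635.4300 N
  Ry@0 = +1678.0545 N
  Ry@2 = -236.9745 N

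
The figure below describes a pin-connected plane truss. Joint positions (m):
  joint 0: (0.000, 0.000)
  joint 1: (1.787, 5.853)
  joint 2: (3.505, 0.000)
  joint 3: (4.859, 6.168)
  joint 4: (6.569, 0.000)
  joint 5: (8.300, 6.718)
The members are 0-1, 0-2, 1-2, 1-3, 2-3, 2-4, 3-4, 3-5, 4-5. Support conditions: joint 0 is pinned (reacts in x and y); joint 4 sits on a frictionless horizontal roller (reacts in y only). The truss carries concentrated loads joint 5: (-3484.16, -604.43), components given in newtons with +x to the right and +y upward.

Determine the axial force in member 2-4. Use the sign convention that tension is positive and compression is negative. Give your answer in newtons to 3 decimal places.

-802.639

N=6 nodes, M=9 members, R=3 reactions → 2N=12, M+R=12
member 0 (0-1): L=6.1197, (cx,cy)=(0.2920,0.9564)
member 1 (0-2): L=3.5050, (cx,cy)=(1.0000,0.0000)
member 2 (1-2): L=6.0999, (cx,cy)=(0.2816,-0.9595)
member 3 (1-3): L=3.0881, (cx,cy)=(0.9948,0.1020)
member 4 (2-3): L=6.3149, (cx,cy)=(0.2144,0.9767)
member 5 (2-4): L=3.0640, (cx,cy)=(1.0000,0.0000)
member 6 (3-4): L=6.4007, (cx,cy)=(0.2672,-0.9637)
member 7 (3-5): L=3.4847, (cx,cy)=(0.9875,0.1578)
member 8 (4-5): L=6.9374, (cx,cy)=(0.2495,0.9684)
solve A·x = −loads:
  F[0-1] = -3559.0311 N (compression)
  F[0-2] = -2444.8987 N (compression)
  F[1-2] = +3336.0527 N (tension)
  F[1-3] = -1989.2117 N (compression)
  F[2-3] = -3277.2265 N (compression)
  F[2-4] = -802.6387 N (compression)
  F[3-4] = +2956.5216 N (tension)
  F[3-5] = -3515.4505 N (compression)
  F[4-5] = -51.1923 N (compression)
  Rx@0 = +3484.1600 N
  Ry@0 = +3403.9151 N
  Ry@4 = -2799.4851 N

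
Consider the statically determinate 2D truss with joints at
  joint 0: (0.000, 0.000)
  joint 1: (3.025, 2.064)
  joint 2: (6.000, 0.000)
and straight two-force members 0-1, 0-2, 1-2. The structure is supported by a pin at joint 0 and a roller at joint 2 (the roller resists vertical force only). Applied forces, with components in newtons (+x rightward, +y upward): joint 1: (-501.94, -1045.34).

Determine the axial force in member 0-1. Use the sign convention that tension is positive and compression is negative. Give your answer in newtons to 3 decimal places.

N=3 nodes, M=3 members, R=3 reactions → 2N=6, M+R=6
member 0 (0-1): L=3.6621, (cx,cy)=(0.8260,0.5636)
member 1 (0-2): L=6.0000, (cx,cy)=(1.0000,0.0000)
member 2 (1-2): L=3.6209, (cx,cy)=(0.8216,-0.5700)
solve A·x = −loads:
  F[0-1] = -1225.9788 N (compression)
  F[0-2] = +510.7634 N (tension)
  F[1-2] = -621.6502 N (compression)
  Rx@0 = +501.9400 N
  Ry@0 = +690.9818 N
  Ry@2 = +354.3582 N

-1225.979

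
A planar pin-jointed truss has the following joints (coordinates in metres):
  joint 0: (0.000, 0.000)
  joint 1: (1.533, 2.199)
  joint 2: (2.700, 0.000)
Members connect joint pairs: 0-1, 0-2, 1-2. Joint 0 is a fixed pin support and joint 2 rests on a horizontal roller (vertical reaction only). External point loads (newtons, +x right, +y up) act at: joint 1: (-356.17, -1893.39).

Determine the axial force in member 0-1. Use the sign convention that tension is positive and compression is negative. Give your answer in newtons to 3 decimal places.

-1351.212

N=3 nodes, M=3 members, R=3 reactions → 2N=6, M+R=6
member 0 (0-1): L=2.6806, (cx,cy)=(0.5719,0.8203)
member 1 (0-2): L=2.7000, (cx,cy)=(1.0000,0.0000)
member 2 (1-2): L=2.4895, (cx,cy)=(0.4688,-0.8833)
solve A·x = −loads:
  F[0-1] = -1351.2121 N (compression)
  F[0-2] = +416.5665 N (tension)
  F[1-2] = -888.6309 N (compression)
  Rx@0 = +356.1700 N
  Ry@0 = +1108.4459 N
  Ry@2 = +784.9441 N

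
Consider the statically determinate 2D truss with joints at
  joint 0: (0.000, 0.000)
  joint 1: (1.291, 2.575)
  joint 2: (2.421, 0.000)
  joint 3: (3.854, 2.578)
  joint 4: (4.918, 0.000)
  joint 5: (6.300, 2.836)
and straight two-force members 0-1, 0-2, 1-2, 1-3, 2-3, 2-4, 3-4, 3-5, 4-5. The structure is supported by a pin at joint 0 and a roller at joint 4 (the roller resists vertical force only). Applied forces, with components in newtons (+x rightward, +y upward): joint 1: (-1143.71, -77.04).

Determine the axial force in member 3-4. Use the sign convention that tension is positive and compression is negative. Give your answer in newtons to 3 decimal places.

625.951

N=6 nodes, M=9 members, R=3 reactions → 2N=12, M+R=12
member 0 (0-1): L=2.8805, (cx,cy)=(0.4482,0.8939)
member 1 (0-2): L=2.4210, (cx,cy)=(1.0000,0.0000)
member 2 (1-2): L=2.8120, (cx,cy)=(0.4018,-0.9157)
member 3 (1-3): L=2.5630, (cx,cy)=(1.0000,0.0012)
member 4 (2-3): L=2.9495, (cx,cy)=(0.4858,0.8740)
member 5 (2-4): L=2.4970, (cx,cy)=(1.0000,0.0000)
member 6 (3-4): L=2.7889, (cx,cy)=(0.3815,-0.9244)
member 7 (3-5): L=2.4596, (cx,cy)=(0.9945,0.1049)
member 8 (4-5): L=3.1548, (cx,cy)=(0.4381,0.8989)
solve A·x = −loads:
  F[0-1] = -733.4358 N (compression)
  F[0-2] = -814.9948 N (compression)
  F[1-2] = +632.5866 N (tension)
  F[1-3] = +560.7937 N (tension)
  F[2-3] = -662.7397 N (compression)
  F[2-4] = -238.8049 N (compression)
  F[3-4] = +625.9514 N (tension)
  F[3-5] = -0.0000 N (compression)
  F[4-5] = -0.0000 N (compression)
  Rx@0 = +1143.7100 N
  Ry@0 = +655.6481 N
  Ry@4 = -578.6081 N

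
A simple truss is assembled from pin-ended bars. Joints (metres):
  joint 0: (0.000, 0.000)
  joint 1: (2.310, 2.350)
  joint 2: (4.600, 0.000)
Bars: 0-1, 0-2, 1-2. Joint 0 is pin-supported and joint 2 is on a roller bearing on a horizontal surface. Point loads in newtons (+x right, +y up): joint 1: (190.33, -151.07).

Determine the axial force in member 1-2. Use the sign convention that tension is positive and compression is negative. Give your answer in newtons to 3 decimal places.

N=3 nodes, M=3 members, R=3 reactions → 2N=6, M+R=6
member 0 (0-1): L=3.2952, (cx,cy)=(0.7010,0.7132)
member 1 (0-2): L=4.6000, (cx,cy)=(1.0000,0.0000)
member 2 (1-2): L=3.2812, (cx,cy)=(0.6979,-0.7162)
solve A·x = −loads:
  F[0-1] = +30.8872 N (tension)
  F[0-2] = +168.6777 N (tension)
  F[1-2] = -241.6916 N (compression)
  Rx@0 = -190.3300 N
  Ry@0 = -22.0272 N
  Ry@2 = +173.0972 N

-241.692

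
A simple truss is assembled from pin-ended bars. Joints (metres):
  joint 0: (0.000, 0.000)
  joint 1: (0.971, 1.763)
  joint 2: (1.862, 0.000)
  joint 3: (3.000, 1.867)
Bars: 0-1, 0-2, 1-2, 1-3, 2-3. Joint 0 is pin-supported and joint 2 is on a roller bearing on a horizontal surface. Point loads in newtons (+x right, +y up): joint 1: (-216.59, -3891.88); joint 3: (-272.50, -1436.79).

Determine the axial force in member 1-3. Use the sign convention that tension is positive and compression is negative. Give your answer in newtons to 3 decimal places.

N=4 nodes, M=5 members, R=3 reactions → 2N=8, M+R=8
member 0 (0-1): L=2.0127, (cx,cy)=(0.4824,0.8759)
member 1 (0-2): L=1.8620, (cx,cy)=(1.0000,0.0000)
member 2 (1-2): L=1.9754, (cx,cy)=(0.4511,-0.8925)
member 3 (1-3): L=2.0317, (cx,cy)=(0.9987,0.0512)
member 4 (2-3): L=2.1865, (cx,cy)=(0.5205,0.8539)
solve A·x = −loads:
  F[0-1] = -1669.6668 N (compression)
  F[0-2] = +316.4134 N (tension)
  F[1-2] = -2686.2279 N (compression)
  F[1-3] = +623.5456 N (tension)
  F[2-3] = -1720.0406 N (compression)
  Rx@0 = +489.0900 N
  Ry@0 = +1462.5154 N
  Ry@2 = +3866.1546 N

623.546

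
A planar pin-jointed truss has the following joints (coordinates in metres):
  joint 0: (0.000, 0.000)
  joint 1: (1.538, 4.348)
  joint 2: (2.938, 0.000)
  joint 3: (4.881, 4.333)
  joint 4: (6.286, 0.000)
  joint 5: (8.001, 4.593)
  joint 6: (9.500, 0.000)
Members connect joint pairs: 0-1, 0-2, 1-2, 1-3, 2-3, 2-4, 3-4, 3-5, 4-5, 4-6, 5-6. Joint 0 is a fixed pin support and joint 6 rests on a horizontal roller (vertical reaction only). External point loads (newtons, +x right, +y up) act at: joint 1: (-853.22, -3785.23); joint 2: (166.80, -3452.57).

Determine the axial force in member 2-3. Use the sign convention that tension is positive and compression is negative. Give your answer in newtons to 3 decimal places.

N=7 nodes, M=11 members, R=3 reactions → 2N=14, M+R=14
member 0 (0-1): L=4.6120, (cx,cy)=(0.3335,0.9428)
member 1 (0-2): L=2.9380, (cx,cy)=(1.0000,0.0000)
member 2 (1-2): L=4.5678, (cx,cy)=(0.3065,-0.9519)
member 3 (1-3): L=3.3430, (cx,cy)=(1.0000,-0.0045)
member 4 (2-3): L=4.7487, (cx,cy)=(0.4092,0.9125)
member 5 (2-4): L=3.3480, (cx,cy)=(1.0000,0.0000)
member 6 (3-4): L=4.5551, (cx,cy)=(0.3084,-0.9512)
member 7 (3-5): L=3.1308, (cx,cy)=(0.9965,0.0830)
member 8 (4-5): L=4.9027, (cx,cy)=(0.3498,0.9368)
member 9 (4-6): L=3.2140, (cx,cy)=(1.0000,0.0000)
member 10 (5-6): L=4.8314, (cx,cy)=(0.3103,-0.9507)
solve A·x = −loads:
  F[0-1] = -6308.8770 N (compression)
  F[0-2] = +1417.4507 N (tension)
  F[1-2] = +2281.0408 N (tension)
  F[1-3] = -1949.7889 N (compression)
  F[2-3] = +1404.2335 N (tension)
  F[2-4] = +1375.2065 N (tension)
  F[3-4] = -1437.8042 N (compression)
  F[3-5] = -934.9516 N (compression)
  F[4-5] = +1459.9343 N (tension)
  F[4-6] = +421.0307 N (tension)
  F[5-6] = -1357.0232 N (compression)
  Rx@0 = +686.4200 N
  Ry@0 = +5947.7438 N
  Ry@6 = +1290.0562 N

1404.233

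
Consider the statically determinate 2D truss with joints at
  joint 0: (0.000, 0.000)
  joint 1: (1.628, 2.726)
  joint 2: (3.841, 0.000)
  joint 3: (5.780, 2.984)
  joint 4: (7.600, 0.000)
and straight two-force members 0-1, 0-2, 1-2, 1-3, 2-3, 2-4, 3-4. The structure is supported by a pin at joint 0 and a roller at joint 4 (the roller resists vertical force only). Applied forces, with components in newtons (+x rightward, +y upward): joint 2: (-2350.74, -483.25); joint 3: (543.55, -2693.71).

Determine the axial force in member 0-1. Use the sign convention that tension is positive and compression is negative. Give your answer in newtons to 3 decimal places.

-781.175

N=5 nodes, M=7 members, R=3 reactions → 2N=10, M+R=10
member 0 (0-1): L=3.1751, (cx,cy)=(0.5127,0.8585)
member 1 (0-2): L=3.8410, (cx,cy)=(1.0000,0.0000)
member 2 (1-2): L=3.5112, (cx,cy)=(0.6303,-0.7764)
member 3 (1-3): L=4.1600, (cx,cy)=(0.9981,0.0620)
member 4 (2-3): L=3.5586, (cx,cy)=(0.5449,0.8385)
member 5 (2-4): L=3.7590, (cx,cy)=(1.0000,0.0000)
member 6 (3-4): L=3.4952, (cx,cy)=(0.5207,-0.8537)
solve A·x = −loads:
  F[0-1] = -781.1752 N (compression)
  F[0-2] = -1406.6544 N (compression)
  F[1-2] = +791.8525 N (tension)
  F[1-3] = -901.3523 N (compression)
  F[2-3] = -156.8532 N (compression)
  F[2-4] = +1528.6318 N (tension)
  F[3-4] = -2935.6730 N (compression)
  Rx@0 = +1807.1900 N
  Ry@0 = +670.6758 N
  Ry@4 = +2506.2842 N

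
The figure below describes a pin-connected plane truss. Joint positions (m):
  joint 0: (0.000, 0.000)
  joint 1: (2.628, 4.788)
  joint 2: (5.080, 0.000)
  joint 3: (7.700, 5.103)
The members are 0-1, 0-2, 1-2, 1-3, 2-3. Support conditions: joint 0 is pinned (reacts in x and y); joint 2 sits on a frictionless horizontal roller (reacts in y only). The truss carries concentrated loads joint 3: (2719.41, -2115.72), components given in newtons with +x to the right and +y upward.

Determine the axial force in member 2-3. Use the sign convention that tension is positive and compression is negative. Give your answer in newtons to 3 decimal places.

N=4 nodes, M=5 members, R=3 reactions → 2N=8, M+R=8
member 0 (0-1): L=5.4618, (cx,cy)=(0.4812,0.8766)
member 1 (0-2): L=5.0800, (cx,cy)=(1.0000,0.0000)
member 2 (1-2): L=5.3793, (cx,cy)=(0.4558,-0.8901)
member 3 (1-3): L=5.0818, (cx,cy)=(0.9981,0.0620)
member 4 (2-3): L=5.7363, (cx,cy)=(0.4567,0.8896)
solve A·x = −loads:
  F[0-1] = +4360.8904 N (tension)
  F[0-2] = +621.1261 N (tension)
  F[1-2] = -4020.7523 N (compression)
  F[1-3] = +3938.5906 N (tension)
  F[2-3] = -2652.7199 N (compression)
  Rx@0 = -2719.4100 N
  Ry@0 = -3822.9007 N
  Ry@2 = +5938.6207 N

-2652.720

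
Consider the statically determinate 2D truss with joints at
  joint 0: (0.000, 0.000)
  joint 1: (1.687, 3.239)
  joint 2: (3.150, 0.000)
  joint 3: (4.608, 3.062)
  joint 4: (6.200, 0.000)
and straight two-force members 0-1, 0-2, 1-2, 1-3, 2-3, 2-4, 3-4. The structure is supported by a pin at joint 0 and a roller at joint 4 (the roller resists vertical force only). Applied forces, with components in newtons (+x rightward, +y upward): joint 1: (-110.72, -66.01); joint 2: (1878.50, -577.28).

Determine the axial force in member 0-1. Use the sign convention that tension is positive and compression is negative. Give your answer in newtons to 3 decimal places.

-439.588

N=5 nodes, M=7 members, R=3 reactions → 2N=10, M+R=10
member 0 (0-1): L=3.6520, (cx,cy)=(0.4619,0.8869)
member 1 (0-2): L=3.1500, (cx,cy)=(1.0000,0.0000)
member 2 (1-2): L=3.5541, (cx,cy)=(0.4116,-0.9113)
member 3 (1-3): L=2.9264, (cx,cy)=(0.9982,-0.0605)
member 4 (2-3): L=3.3914, (cx,cy)=(0.4299,0.9029)
member 5 (2-4): L=3.0500, (cx,cy)=(1.0000,0.0000)
member 6 (3-4): L=3.4511, (cx,cy)=(0.4613,-0.8872)
solve A·x = −loads:
  F[0-1] = -439.5879 N (compression)
  F[0-2] = +1970.8428 N (tension)
  F[1-2] = +371.6833 N (tension)
  F[1-3] = -245.7923 N (compression)
  F[2-3] = +264.2100 N (tension)
  F[2-4] = +131.7556 N (tension)
  F[3-4] = -285.6192 N (compression)
  Rx@0 = -1767.7800 N
  Ry@0 = +389.8757 N
  Ry@4 = +253.4143 N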